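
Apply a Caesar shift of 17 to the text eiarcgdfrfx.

vzritxuwiwo

e(4): 4+17=21 → v
i(8): 8+17=25 → z
a(0): 0+17=17 → r
r(17): 17+17=34≡8 → i
c(2): 2+17=19 → t
g(6): 6+17=23 → x
d(3): 3+17=20 → u
f(5): 5+17=22 → w
r(17): 17+17=34≡8 → i
f(5): 5+17=22 → w
x(23): 23+17=40≡14 → o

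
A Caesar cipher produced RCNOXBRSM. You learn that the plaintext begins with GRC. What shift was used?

11

From the crib: R(17)−G(6)=11, so the shift is 11.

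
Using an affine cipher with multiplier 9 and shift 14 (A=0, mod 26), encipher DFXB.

PHNX

D(3): 9·3+14=41≡15 → P
F(5): 9·5+14=59≡7 → H
X(23): 9·23+14=221≡13 → N
B(1): 9·1+14=23 → X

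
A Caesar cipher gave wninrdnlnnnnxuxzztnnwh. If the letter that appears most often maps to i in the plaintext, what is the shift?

5

The most frequent ciphertext letter is n (appears 9 times).
n is position 13; i is position 8.
Shift = 5.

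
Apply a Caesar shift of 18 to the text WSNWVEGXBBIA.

OKFONWYPTTAS

W(22): 22+18=40≡14 → O
S(18): 18+18=36≡10 → K
N(13): 13+18=31≡5 → F
W(22): 22+18=40≡14 → O
V(21): 21+18=39≡13 → N
E(4): 4+18=22 → W
G(6): 6+18=24 → Y
X(23): 23+18=41≡15 → P
B(1): 1+18=19 → T
B(1): 1+18=19 → T
I(8): 8+18=26≡0 → A
A(0): 0+18=18 → S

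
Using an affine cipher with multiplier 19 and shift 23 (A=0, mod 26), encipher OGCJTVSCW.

O(14): 19·14+23=289≡3 → D
G(6): 19·6+23=137≡7 → H
C(2): 19·2+23=61≡9 → J
J(9): 19·9+23=194≡12 → M
T(19): 19·19+23=384≡20 → U
V(21): 19·21+23=422≡6 → G
S(18): 19·18+23=365≡1 → B
C(2): 19·2+23=61≡9 → J
W(22): 19·22+23=441≡25 → Z

DHJMUGBJZ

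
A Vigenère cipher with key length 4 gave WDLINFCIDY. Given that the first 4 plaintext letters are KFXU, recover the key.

Subtract each crib letter from the matching ciphertext letter (mod 26):
W(22)−K(10)=12 → M
D(3)−F(5)=-2≡24 → Y
L(11)−X(23)=-12≡14 → O
I(8)−U(20)=-12≡14 → O

MYOO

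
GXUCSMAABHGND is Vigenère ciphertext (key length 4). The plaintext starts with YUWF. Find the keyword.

Subtract each crib letter from the matching ciphertext letter (mod 26):
G(6)−Y(24)=-18≡8 → I
X(23)−U(20)=3 → D
U(20)−W(22)=-2≡24 → Y
C(2)−F(5)=-3≡23 → X

IDYX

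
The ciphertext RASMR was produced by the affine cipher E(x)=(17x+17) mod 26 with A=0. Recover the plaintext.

The inverse of 17 mod 26 is 23, since 17·23=391≡1. Apply D(y)=23·(y−17) mod 26:
R(17): 23·(17−17)=0 → A
A(0): 23·(0−17)=-391≡25 → Z
S(18): 23·(18−17)=23 → X
M(12): 23·(12−17)=-115≡15 → P
R(17): 23·(17−17)=0 → A

AZXPA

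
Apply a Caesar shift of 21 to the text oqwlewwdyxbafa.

o(14): 14+21=35≡9 → j
q(16): 16+21=37≡11 → l
w(22): 22+21=43≡17 → r
l(11): 11+21=32≡6 → g
e(4): 4+21=25 → z
w(22): 22+21=43≡17 → r
w(22): 22+21=43≡17 → r
d(3): 3+21=24 → y
y(24): 24+21=45≡19 → t
x(23): 23+21=44≡18 → s
b(1): 1+21=22 → w
a(0): 0+21=21 → v
f(5): 5+21=26≡0 → a
a(0): 0+21=21 → v

jlrgzrrytswvav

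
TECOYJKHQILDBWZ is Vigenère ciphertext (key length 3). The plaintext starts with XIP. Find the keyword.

WWN

Subtract each crib letter from the matching ciphertext letter (mod 26):
T(19)−X(23)=-4≡22 → W
E(4)−I(8)=-4≡22 → W
C(2)−P(15)=-13≡13 → N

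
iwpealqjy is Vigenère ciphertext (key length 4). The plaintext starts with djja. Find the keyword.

Subtract each crib letter from the matching ciphertext letter (mod 26):
i(8)−d(3)=5 → f
w(22)−j(9)=13 → n
p(15)−j(9)=6 → g
e(4)−a(0)=4 → e

fnge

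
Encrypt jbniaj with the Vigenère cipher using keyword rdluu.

aeycua

Repeat the key across the message: rdluur
j(9)+r(17): 26≡0 → a
b(1)+d(3): 4 → e
n(13)+l(11): 24 → y
i(8)+u(20): 28≡2 → c
a(0)+u(20): 20 → u
j(9)+r(17): 26≡0 → a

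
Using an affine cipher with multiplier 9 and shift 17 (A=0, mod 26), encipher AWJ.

A(0): 9·0+17=17 → R
W(22): 9·22+17=215≡7 → H
J(9): 9·9+17=98≡20 → U

RHU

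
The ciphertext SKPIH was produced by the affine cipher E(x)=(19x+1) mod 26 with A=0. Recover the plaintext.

FVYZO

The inverse of 19 mod 26 is 11, since 19·11=209≡1. Apply D(y)=11·(y−1) mod 26:
S(18): 11·(18−1)=187≡5 → F
K(10): 11·(10−1)=99≡21 → V
P(15): 11·(15−1)=154≡24 → Y
I(8): 11·(8−1)=77≡25 → Z
H(7): 11·(7−1)=66≡14 → O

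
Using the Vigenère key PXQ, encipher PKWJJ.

EHMYG

Repeat the key across the message: PXQPX
P(15)+P(15): 30≡4 → E
K(10)+X(23): 33≡7 → H
W(22)+Q(16): 38≡12 → M
J(9)+P(15): 24 → Y
J(9)+X(23): 32≡6 → G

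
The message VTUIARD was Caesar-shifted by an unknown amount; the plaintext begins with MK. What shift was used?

9

From the crib: V(21)−M(12)=9, so the shift is 9.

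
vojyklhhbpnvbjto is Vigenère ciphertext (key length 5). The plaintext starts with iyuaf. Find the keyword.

Subtract each crib letter from the matching ciphertext letter (mod 26):
v(21)−i(8)=13 → n
o(14)−y(24)=-10≡16 → q
j(9)−u(20)=-11≡15 → p
y(24)−a(0)=24 → y
k(10)−f(5)=5 → f

nqpyf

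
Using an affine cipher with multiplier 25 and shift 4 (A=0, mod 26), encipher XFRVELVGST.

X(23): 25·23+4=579≡7 → H
F(5): 25·5+4=129≡25 → Z
R(17): 25·17+4=429≡13 → N
V(21): 25·21+4=529≡9 → J
E(4): 25·4+4=104≡0 → A
L(11): 25·11+4=279≡19 → T
V(21): 25·21+4=529≡9 → J
G(6): 25·6+4=154≡24 → Y
S(18): 25·18+4=454≡12 → M
T(19): 25·19+4=479≡11 → L

HZNJATJYML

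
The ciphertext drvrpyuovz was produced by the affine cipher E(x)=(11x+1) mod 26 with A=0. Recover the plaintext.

The inverse of 11 mod 26 is 19, since 11·19=209≡1. Apply D(y)=19·(y−1) mod 26:
d(3): 19·(3−1)=38≡12 → m
r(17): 19·(17−1)=304≡18 → s
v(21): 19·(21−1)=380≡16 → q
r(17): 19·(17−1)=304≡18 → s
p(15): 19·(15−1)=266≡6 → g
y(24): 19·(24−1)=437≡21 → v
u(20): 19·(20−1)=361≡23 → x
o(14): 19·(14−1)=247≡13 → n
v(21): 19·(21−1)=380≡16 → q
z(25): 19·(25−1)=456≡14 → o

msqsgvxnqo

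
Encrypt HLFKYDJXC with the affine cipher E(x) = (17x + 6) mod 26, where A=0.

VLNUYFDHO

H(7): 17·7+6=125≡21 → V
L(11): 17·11+6=193≡11 → L
F(5): 17·5+6=91≡13 → N
K(10): 17·10+6=176≡20 → U
Y(24): 17·24+6=414≡24 → Y
D(3): 17·3+6=57≡5 → F
J(9): 17·9+6=159≡3 → D
X(23): 17·23+6=397≡7 → H
C(2): 17·2+6=40≡14 → O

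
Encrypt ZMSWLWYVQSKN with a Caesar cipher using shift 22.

VIOSHSURMOGJ

Z(25): 25+22=47≡21 → V
M(12): 12+22=34≡8 → I
S(18): 18+22=40≡14 → O
W(22): 22+22=44≡18 → S
L(11): 11+22=33≡7 → H
W(22): 22+22=44≡18 → S
Y(24): 24+22=46≡20 → U
V(21): 21+22=43≡17 → R
Q(16): 16+22=38≡12 → M
S(18): 18+22=40≡14 → O
K(10): 10+22=32≡6 → G
N(13): 13+22=35≡9 → J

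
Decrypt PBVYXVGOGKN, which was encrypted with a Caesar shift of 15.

P(15): 15−15=0 → A
B(1): 1−15=-14≡12 → M
V(21): 21−15=6 → G
Y(24): 24−15=9 → J
X(23): 23−15=8 → I
V(21): 21−15=6 → G
G(6): 6−15=-9≡17 → R
O(14): 14−15=-1≡25 → Z
G(6): 6−15=-9≡17 → R
K(10): 10−15=-5≡21 → V
N(13): 13−15=-2≡24 → Y

AMGJIGRZRVY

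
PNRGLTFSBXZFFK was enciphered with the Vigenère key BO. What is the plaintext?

Repeat the key across the ciphertext: BOBOBOBOBOBOBO
P(15)−B(1): 14 → O
N(13)−O(14): -1≡25 → Z
R(17)−B(1): 16 → Q
G(6)−O(14): -8≡18 → S
L(11)−B(1): 10 → K
T(19)−O(14): 5 → F
F(5)−B(1): 4 → E
S(18)−O(14): 4 → E
B(1)−B(1): 0 → A
X(23)−O(14): 9 → J
Z(25)−B(1): 24 → Y
F(5)−O(14): -9≡17 → R
F(5)−B(1): 4 → E
K(10)−O(14): -4≡22 → W

OZQSKFEEAJYREW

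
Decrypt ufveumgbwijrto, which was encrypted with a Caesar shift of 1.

u(20): 20−1=19 → t
f(5): 5−1=4 → e
v(21): 21−1=20 → u
e(4): 4−1=3 → d
u(20): 20−1=19 → t
m(12): 12−1=11 → l
g(6): 6−1=5 → f
b(1): 1−1=0 → a
w(22): 22−1=21 → v
i(8): 8−1=7 → h
j(9): 9−1=8 → i
r(17): 17−1=16 → q
t(19): 19−1=18 → s
o(14): 14−1=13 → n

teudtlfavhiqsn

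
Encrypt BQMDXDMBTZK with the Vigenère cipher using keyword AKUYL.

Repeat the key across the message: AKUYLAKUYLA
B(1)+A(0): 1 → B
Q(16)+K(10): 26≡0 → A
M(12)+U(20): 32≡6 → G
D(3)+Y(24): 27≡1 → B
X(23)+L(11): 34≡8 → I
D(3)+A(0): 3 → D
M(12)+K(10): 22 → W
B(1)+U(20): 21 → V
T(19)+Y(24): 43≡17 → R
Z(25)+L(11): 36≡10 → K
K(10)+A(0): 10 → K

BAGBIDWVRKK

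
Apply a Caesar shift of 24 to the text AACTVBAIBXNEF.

A(0): 0+24=24 → Y
A(0): 0+24=24 → Y
C(2): 2+24=26≡0 → A
T(19): 19+24=43≡17 → R
V(21): 21+24=45≡19 → T
B(1): 1+24=25 → Z
A(0): 0+24=24 → Y
I(8): 8+24=32≡6 → G
B(1): 1+24=25 → Z
X(23): 23+24=47≡21 → V
N(13): 13+24=37≡11 → L
E(4): 4+24=28≡2 → C
F(5): 5+24=29≡3 → D

YYARTZYGZVLCD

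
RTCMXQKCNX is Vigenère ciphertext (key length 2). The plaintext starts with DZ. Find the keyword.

OU

Subtract each crib letter from the matching ciphertext letter (mod 26):
R(17)−D(3)=14 → O
T(19)−Z(25)=-6≡20 → U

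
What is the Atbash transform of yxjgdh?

bcqtws

y(24) → b(1)
x(23) → c(2)
j(9) → q(16)
g(6) → t(19)
d(3) → w(22)
h(7) → s(18)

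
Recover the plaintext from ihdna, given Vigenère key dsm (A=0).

fprki

Repeat the key across the ciphertext: dsmds
i(8)−d(3): 5 → f
h(7)−s(18): -11≡15 → p
d(3)−m(12): -9≡17 → r
n(13)−d(3): 10 → k
a(0)−s(18): -18≡8 → i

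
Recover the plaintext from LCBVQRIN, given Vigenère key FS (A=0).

Repeat the key across the ciphertext: FSFSFSFS
L(11)−F(5): 6 → G
C(2)−S(18): -16≡10 → K
B(1)−F(5): -4≡22 → W
V(21)−S(18): 3 → D
Q(16)−F(5): 11 → L
R(17)−S(18): -1≡25 → Z
I(8)−F(5): 3 → D
N(13)−S(18): -5≡21 → V

GKWDLZDV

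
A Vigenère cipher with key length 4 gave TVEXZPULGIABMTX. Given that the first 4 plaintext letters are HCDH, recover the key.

Subtract each crib letter from the matching ciphertext letter (mod 26):
T(19)−H(7)=12 → M
V(21)−C(2)=19 → T
E(4)−D(3)=1 → B
X(23)−H(7)=16 → Q

MTBQ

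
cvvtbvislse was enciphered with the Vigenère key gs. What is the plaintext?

wdpbvdcafay

Repeat the key across the ciphertext: gsgsgsgsgsg
c(2)−g(6): -4≡22 → w
v(21)−s(18): 3 → d
v(21)−g(6): 15 → p
t(19)−s(18): 1 → b
b(1)−g(6): -5≡21 → v
v(21)−s(18): 3 → d
i(8)−g(6): 2 → c
s(18)−s(18): 0 → a
l(11)−g(6): 5 → f
s(18)−s(18): 0 → a
e(4)−g(6): -2≡24 → y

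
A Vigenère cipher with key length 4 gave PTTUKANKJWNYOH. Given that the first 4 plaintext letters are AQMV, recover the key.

Subtract each crib letter from the matching ciphertext letter (mod 26):
P(15)−A(0)=15 → P
T(19)−Q(16)=3 → D
T(19)−M(12)=7 → H
U(20)−V(21)=-1≡25 → Z

PDHZ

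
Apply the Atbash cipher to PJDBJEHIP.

P(15) → K(10)
J(9) → Q(16)
D(3) → W(22)
B(1) → Y(24)
J(9) → Q(16)
E(4) → V(21)
H(7) → S(18)
I(8) → R(17)
P(15) → K(10)

KQWYQVSRK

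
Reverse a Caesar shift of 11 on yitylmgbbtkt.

nxinabvqqizi

y(24): 24−11=13 → n
i(8): 8−11=-3≡23 → x
t(19): 19−11=8 → i
y(24): 24−11=13 → n
l(11): 11−11=0 → a
m(12): 12−11=1 → b
g(6): 6−11=-5≡21 → v
b(1): 1−11=-10≡16 → q
b(1): 1−11=-10≡16 → q
t(19): 19−11=8 → i
k(10): 10−11=-1≡25 → z
t(19): 19−11=8 → i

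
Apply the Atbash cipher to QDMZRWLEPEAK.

JWNAIDOVKVZP

Q(16) → J(9)
D(3) → W(22)
M(12) → N(13)
Z(25) → A(0)
R(17) → I(8)
W(22) → D(3)
L(11) → O(14)
E(4) → V(21)
P(15) → K(10)
E(4) → V(21)
A(0) → Z(25)
K(10) → P(15)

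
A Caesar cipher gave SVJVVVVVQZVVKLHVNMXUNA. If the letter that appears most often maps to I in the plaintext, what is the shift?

The most frequent ciphertext letter is V (appears 9 times).
V is position 21; I is position 8.
Shift = 13.

13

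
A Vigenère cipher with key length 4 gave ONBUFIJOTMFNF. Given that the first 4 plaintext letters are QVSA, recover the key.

YSJU

Subtract each crib letter from the matching ciphertext letter (mod 26):
O(14)−Q(16)=-2≡24 → Y
N(13)−V(21)=-8≡18 → S
B(1)−S(18)=-17≡9 → J
U(20)−A(0)=20 → U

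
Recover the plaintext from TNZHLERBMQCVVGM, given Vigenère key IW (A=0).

LRRLDIJFEUUZNKE

Repeat the key across the ciphertext: IWIWIWIWIWIWIWI
T(19)−I(8): 11 → L
N(13)−W(22): -9≡17 → R
Z(25)−I(8): 17 → R
H(7)−W(22): -15≡11 → L
L(11)−I(8): 3 → D
E(4)−W(22): -18≡8 → I
R(17)−I(8): 9 → J
B(1)−W(22): -21≡5 → F
M(12)−I(8): 4 → E
Q(16)−W(22): -6≡20 → U
C(2)−I(8): -6≡20 → U
V(21)−W(22): -1≡25 → Z
V(21)−I(8): 13 → N
G(6)−W(22): -16≡10 → K
M(12)−I(8): 4 → E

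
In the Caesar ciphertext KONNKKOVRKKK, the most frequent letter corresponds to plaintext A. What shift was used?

The most frequent ciphertext letter is K (appears 6 times).
K is position 10; A is position 0.
Shift = 10.

10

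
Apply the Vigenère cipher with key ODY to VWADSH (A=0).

JZYRVF

Repeat the key across the message: ODYODY
V(21)+O(14): 35≡9 → J
W(22)+D(3): 25 → Z
A(0)+Y(24): 24 → Y
D(3)+O(14): 17 → R
S(18)+D(3): 21 → V
H(7)+Y(24): 31≡5 → F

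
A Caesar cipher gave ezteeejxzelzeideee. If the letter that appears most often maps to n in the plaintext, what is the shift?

The most frequent ciphertext letter is e (appears 9 times).
e is position 4; n is position 13.
Shift = -9≡17.

17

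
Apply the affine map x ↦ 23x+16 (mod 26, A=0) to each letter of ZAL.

Z(25): 23·25+16=591≡19 → T
A(0): 23·0+16=16 → Q
L(11): 23·11+16=269≡9 → J

TQJ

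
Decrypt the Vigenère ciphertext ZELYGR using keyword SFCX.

HZJBOM

Repeat the key across the ciphertext: SFCXSF
Z(25)−S(18): 7 → H
E(4)−F(5): -1≡25 → Z
L(11)−C(2): 9 → J
Y(24)−X(23): 1 → B
G(6)−S(18): -12≡14 → O
R(17)−F(5): 12 → M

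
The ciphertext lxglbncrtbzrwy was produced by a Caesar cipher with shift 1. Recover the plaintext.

kwfkambqsayqvx

l(11): 11−1=10 → k
x(23): 23−1=22 → w
g(6): 6−1=5 → f
l(11): 11−1=10 → k
b(1): 1−1=0 → a
n(13): 13−1=12 → m
c(2): 2−1=1 → b
r(17): 17−1=16 → q
t(19): 19−1=18 → s
b(1): 1−1=0 → a
z(25): 25−1=24 → y
r(17): 17−1=16 → q
w(22): 22−1=21 → v
y(24): 24−1=23 → x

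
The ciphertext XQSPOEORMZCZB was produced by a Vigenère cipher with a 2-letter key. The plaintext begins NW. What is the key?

KU

Subtract each crib letter from the matching ciphertext letter (mod 26):
X(23)−N(13)=10 → K
Q(16)−W(22)=-6≡20 → U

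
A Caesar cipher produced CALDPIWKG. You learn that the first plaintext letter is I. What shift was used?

20

From the crib: C(2)−I(8)=-6≡20, so the shift is 20.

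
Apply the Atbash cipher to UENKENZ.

U(20) → F(5)
E(4) → V(21)
N(13) → M(12)
K(10) → P(15)
E(4) → V(21)
N(13) → M(12)
Z(25) → A(0)

FVMPVMA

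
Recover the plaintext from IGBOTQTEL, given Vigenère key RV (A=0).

Repeat the key across the ciphertext: RVRVRVRVR
I(8)−R(17): -9≡17 → R
G(6)−V(21): -15≡11 → L
B(1)−R(17): -16≡10 → K
O(14)−V(21): -7≡19 → T
T(19)−R(17): 2 → C
Q(16)−V(21): -5≡21 → V
T(19)−R(17): 2 → C
E(4)−V(21): -17≡9 → J
L(11)−R(17): -6≡20 → U

RLKTCVCJU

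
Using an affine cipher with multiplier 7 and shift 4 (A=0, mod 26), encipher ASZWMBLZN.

EAXCKLDXR

A(0): 7·0+4=4 → E
S(18): 7·18+4=130≡0 → A
Z(25): 7·25+4=179≡23 → X
W(22): 7·22+4=158≡2 → C
M(12): 7·12+4=88≡10 → K
B(1): 7·1+4=11 → L
L(11): 7·11+4=81≡3 → D
Z(25): 7·25+4=179≡23 → X
N(13): 7·13+4=95≡17 → R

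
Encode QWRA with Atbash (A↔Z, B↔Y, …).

JDIZ

Q(16) → J(9)
W(22) → D(3)
R(17) → I(8)
A(0) → Z(25)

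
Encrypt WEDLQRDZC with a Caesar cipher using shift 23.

W(22): 22+23=45≡19 → T
E(4): 4+23=27≡1 → B
D(3): 3+23=26≡0 → A
L(11): 11+23=34≡8 → I
Q(16): 16+23=39≡13 → N
R(17): 17+23=40≡14 → O
D(3): 3+23=26≡0 → A
Z(25): 25+23=48≡22 → W
C(2): 2+23=25 → Z

TBAINOAWZ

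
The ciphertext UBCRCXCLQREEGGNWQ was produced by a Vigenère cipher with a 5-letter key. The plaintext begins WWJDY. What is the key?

YFTOE

Subtract each crib letter from the matching ciphertext letter (mod 26):
U(20)−W(22)=-2≡24 → Y
B(1)−W(22)=-21≡5 → F
C(2)−J(9)=-7≡19 → T
R(17)−D(3)=14 → O
C(2)−Y(24)=-22≡4 → E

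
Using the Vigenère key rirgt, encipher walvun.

nicbne

Repeat the key across the message: rirgtr
w(22)+r(17): 39≡13 → n
a(0)+i(8): 8 → i
l(11)+r(17): 28≡2 → c
v(21)+g(6): 27≡1 → b
u(20)+t(19): 39≡13 → n
n(13)+r(17): 30≡4 → e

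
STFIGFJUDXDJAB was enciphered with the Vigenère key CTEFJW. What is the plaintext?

Repeat the key across the ciphertext: CTEFJWCTEFJWCT
S(18)−C(2): 16 → Q
T(19)−T(19): 0 → A
F(5)−E(4): 1 → B
I(8)−F(5): 3 → D
G(6)−J(9): -3≡23 → X
F(5)−W(22): -17≡9 → J
J(9)−C(2): 7 → H
U(20)−T(19): 1 → B
D(3)−E(4): -1≡25 → Z
X(23)−F(5): 18 → S
D(3)−J(9): -6≡20 → U
J(9)−W(22): -13≡13 → N
A(0)−C(2): -2≡24 → Y
B(1)−T(19): -18≡8 → I

QABDXJHBZSUNYI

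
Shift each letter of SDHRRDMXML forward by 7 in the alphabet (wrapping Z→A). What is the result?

S(18): 18+7=25 → Z
D(3): 3+7=10 → K
H(7): 7+7=14 → O
R(17): 17+7=24 → Y
R(17): 17+7=24 → Y
D(3): 3+7=10 → K
M(12): 12+7=19 → T
X(23): 23+7=30≡4 → E
M(12): 12+7=19 → T
L(11): 11+7=18 → S

ZKOYYKTETS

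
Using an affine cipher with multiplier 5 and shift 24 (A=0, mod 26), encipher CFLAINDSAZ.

C(2): 5·2+24=34≡8 → I
F(5): 5·5+24=49≡23 → X
L(11): 5·11+24=79≡1 → B
A(0): 5·0+24=24 → Y
I(8): 5·8+24=64≡12 → M
N(13): 5·13+24=89≡11 → L
D(3): 5·3+24=39≡13 → N
S(18): 5·18+24=114≡10 → K
A(0): 5·0+24=24 → Y
Z(25): 5·25+24=149≡19 → T

IXBYMLNKYT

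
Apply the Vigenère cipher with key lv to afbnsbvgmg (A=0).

Repeat the key across the message: lvlvlvlvlv
a(0)+l(11): 11 → l
f(5)+v(21): 26≡0 → a
b(1)+l(11): 12 → m
n(13)+v(21): 34≡8 → i
s(18)+l(11): 29≡3 → d
b(1)+v(21): 22 → w
v(21)+l(11): 32≡6 → g
g(6)+v(21): 27≡1 → b
m(12)+l(11): 23 → x
g(6)+v(21): 27≡1 → b

lamidwgbxb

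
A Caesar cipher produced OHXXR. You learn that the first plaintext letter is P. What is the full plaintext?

PIYYS

From the crib: O(14)−P(15)=-1≡25, so the shift is 25.
Subtract 25 from each ciphertext letter:
O(14): 14−25=-11≡15 → P
H(7): 7−25=-18≡8 → I
X(23): 23−25=-2≡24 → Y
X(23): 23−25=-2≡24 → Y
R(17): 17−25=-8≡18 → S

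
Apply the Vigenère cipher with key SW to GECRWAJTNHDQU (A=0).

Repeat the key across the message: SWSWSWSWSWSWS
G(6)+S(18): 24 → Y
E(4)+W(22): 26≡0 → A
C(2)+S(18): 20 → U
R(17)+W(22): 39≡13 → N
W(22)+S(18): 40≡14 → O
A(0)+W(22): 22 → W
J(9)+S(18): 27≡1 → B
T(19)+W(22): 41≡15 → P
N(13)+S(18): 31≡5 → F
H(7)+W(22): 29≡3 → D
D(3)+S(18): 21 → V
Q(16)+W(22): 38≡12 → M
U(20)+S(18): 38≡12 → M

YAUNOWBPFDVMM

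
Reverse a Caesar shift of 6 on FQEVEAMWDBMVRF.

F(5): 5−6=-1≡25 → Z
Q(16): 16−6=10 → K
E(4): 4−6=-2≡24 → Y
V(21): 21−6=15 → P
E(4): 4−6=-2≡24 → Y
A(0): 0−6=-6≡20 → U
M(12): 12−6=6 → G
W(22): 22−6=16 → Q
D(3): 3−6=-3≡23 → X
B(1): 1−6=-5≡21 → V
M(12): 12−6=6 → G
V(21): 21−6=15 → P
R(17): 17−6=11 → L
F(5): 5−6=-1≡25 → Z

ZKYPYUGQXVGPLZ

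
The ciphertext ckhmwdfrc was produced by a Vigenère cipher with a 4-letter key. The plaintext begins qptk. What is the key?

mvoc

Subtract each crib letter from the matching ciphertext letter (mod 26):
c(2)−q(16)=-14≡12 → m
k(10)−p(15)=-5≡21 → v
h(7)−t(19)=-12≡14 → o
m(12)−k(10)=2 → c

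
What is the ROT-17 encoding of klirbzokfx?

k(10): 10+17=27≡1 → b
l(11): 11+17=28≡2 → c
i(8): 8+17=25 → z
r(17): 17+17=34≡8 → i
b(1): 1+17=18 → s
z(25): 25+17=42≡16 → q
o(14): 14+17=31≡5 → f
k(10): 10+17=27≡1 → b
f(5): 5+17=22 → w
x(23): 23+17=40≡14 → o

bczisqfbwo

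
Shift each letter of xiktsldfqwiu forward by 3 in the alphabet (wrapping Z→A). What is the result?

alnwvogitzlx

x(23): 23+3=26≡0 → a
i(8): 8+3=11 → l
k(10): 10+3=13 → n
t(19): 19+3=22 → w
s(18): 18+3=21 → v
l(11): 11+3=14 → o
d(3): 3+3=6 → g
f(5): 5+3=8 → i
q(16): 16+3=19 → t
w(22): 22+3=25 → z
i(8): 8+3=11 → l
u(20): 20+3=23 → x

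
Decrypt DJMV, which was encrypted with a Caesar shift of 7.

D(3): 3−7=-4≡22 → W
J(9): 9−7=2 → C
M(12): 12−7=5 → F
V(21): 21−7=14 → O

WCFO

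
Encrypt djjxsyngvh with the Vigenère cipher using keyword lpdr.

Repeat the key across the message: lpdrlpdrlp
d(3)+l(11): 14 → o
j(9)+p(15): 24 → y
j(9)+d(3): 12 → m
x(23)+r(17): 40≡14 → o
s(18)+l(11): 29≡3 → d
y(24)+p(15): 39≡13 → n
n(13)+d(3): 16 → q
g(6)+r(17): 23 → x
v(21)+l(11): 32≡6 → g
h(7)+p(15): 22 → w

oymodnqxgw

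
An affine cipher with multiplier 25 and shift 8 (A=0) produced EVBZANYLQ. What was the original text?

The inverse of 25 mod 26 is 25, since 25·25=625≡1. Apply D(y)=25·(y−8) mod 26:
E(4): 25·(4−8)=-100≡4 → E
V(21): 25·(21−8)=325≡13 → N
B(1): 25·(1−8)=-175≡7 → H
Z(25): 25·(25−8)=425≡9 → J
A(0): 25·(0−8)=-200≡8 → I
N(13): 25·(13−8)=125≡21 → V
Y(24): 25·(24−8)=400≡10 → K
L(11): 25·(11−8)=75≡23 → X
Q(16): 25·(16−8)=200≡18 → S

ENHJIVKXS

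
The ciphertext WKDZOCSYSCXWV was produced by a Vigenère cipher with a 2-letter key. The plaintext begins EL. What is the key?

Subtract each crib letter from the matching ciphertext letter (mod 26):
W(22)−E(4)=18 → S
K(10)−L(11)=-1≡25 → Z

SZ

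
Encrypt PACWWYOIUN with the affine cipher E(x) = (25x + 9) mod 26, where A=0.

UJHNNLVBPW

P(15): 25·15+9=384≡20 → U
A(0): 25·0+9=9 → J
C(2): 25·2+9=59≡7 → H
W(22): 25·22+9=559≡13 → N
W(22): 25·22+9=559≡13 → N
Y(24): 25·24+9=609≡11 → L
O(14): 25·14+9=359≡21 → V
I(8): 25·8+9=209≡1 → B
U(20): 25·20+9=509≡15 → P
N(13): 25·13+9=334≡22 → W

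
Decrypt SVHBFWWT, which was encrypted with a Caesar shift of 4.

ORDXBSSP

S(18): 18−4=14 → O
V(21): 21−4=17 → R
H(7): 7−4=3 → D
B(1): 1−4=-3≡23 → X
F(5): 5−4=1 → B
W(22): 22−4=18 → S
W(22): 22−4=18 → S
T(19): 19−4=15 → P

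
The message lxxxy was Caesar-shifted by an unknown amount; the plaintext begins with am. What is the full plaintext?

From the crib: l(11)−a(0)=11, so the shift is 11.
Subtract 11 from each ciphertext letter:
l(11): 11−11=0 → a
x(23): 23−11=12 → m
x(23): 23−11=12 → m
x(23): 23−11=12 → m
y(24): 24−11=13 → n

ammmn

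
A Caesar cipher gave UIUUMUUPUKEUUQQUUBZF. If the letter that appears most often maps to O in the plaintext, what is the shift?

6

The most frequent ciphertext letter is U (appears 10 times).
U is position 20; O is position 14.
Shift = 6.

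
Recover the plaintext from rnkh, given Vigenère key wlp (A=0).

vcvl

Repeat the key across the ciphertext: wlpw
r(17)−w(22): -5≡21 → v
n(13)−l(11): 2 → c
k(10)−p(15): -5≡21 → v
h(7)−w(22): -15≡11 → l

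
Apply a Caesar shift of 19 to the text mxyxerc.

fqrqxkv

m(12): 12+19=31≡5 → f
x(23): 23+19=42≡16 → q
y(24): 24+19=43≡17 → r
x(23): 23+19=42≡16 → q
e(4): 4+19=23 → x
r(17): 17+19=36≡10 → k
c(2): 2+19=21 → v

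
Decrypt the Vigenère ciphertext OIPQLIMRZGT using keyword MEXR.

Repeat the key across the ciphertext: MEXRMEXRMEX
O(14)−M(12): 2 → C
I(8)−E(4): 4 → E
P(15)−X(23): -8≡18 → S
Q(16)−R(17): -1≡25 → Z
L(11)−M(12): -1≡25 → Z
I(8)−E(4): 4 → E
M(12)−X(23): -11≡15 → P
R(17)−R(17): 0 → A
Z(25)−M(12): 13 → N
G(6)−E(4): 2 → C
T(19)−X(23): -4≡22 → W

CESZZEPANCW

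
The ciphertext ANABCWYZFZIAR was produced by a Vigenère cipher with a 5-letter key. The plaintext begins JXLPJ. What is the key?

Subtract each crib letter from the matching ciphertext letter (mod 26):
A(0)−J(9)=-9≡17 → R
N(13)−X(23)=-10≡16 → Q
A(0)−L(11)=-11≡15 → P
B(1)−P(15)=-14≡12 → M
C(2)−J(9)=-7≡19 → T

RQPMT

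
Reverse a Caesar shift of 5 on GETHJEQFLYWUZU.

G(6): 6−5=1 → B
E(4): 4−5=-1≡25 → Z
T(19): 19−5=14 → O
H(7): 7−5=2 → C
J(9): 9−5=4 → E
E(4): 4−5=-1≡25 → Z
Q(16): 16−5=11 → L
F(5): 5−5=0 → A
L(11): 11−5=6 → G
Y(24): 24−5=19 → T
W(22): 22−5=17 → R
U(20): 20−5=15 → P
Z(25): 25−5=20 → U
U(20): 20−5=15 → P

BZOCEZLAGTRPUP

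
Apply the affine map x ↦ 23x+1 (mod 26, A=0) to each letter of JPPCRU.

AIIVCT

J(9): 23·9+1=208≡0 → A
P(15): 23·15+1=346≡8 → I
P(15): 23·15+1=346≡8 → I
C(2): 23·2+1=47≡21 → V
R(17): 23·17+1=392≡2 → C
U(20): 23·20+1=461≡19 → T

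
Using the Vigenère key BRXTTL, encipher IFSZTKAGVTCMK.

JWPSMVBXSMVXL

Repeat the key across the message: BRXTTLBRXTTLB
I(8)+B(1): 9 → J
F(5)+R(17): 22 → W
S(18)+X(23): 41≡15 → P
Z(25)+T(19): 44≡18 → S
T(19)+T(19): 38≡12 → M
K(10)+L(11): 21 → V
A(0)+B(1): 1 → B
G(6)+R(17): 23 → X
V(21)+X(23): 44≡18 → S
T(19)+T(19): 38≡12 → M
C(2)+T(19): 21 → V
M(12)+L(11): 23 → X
K(10)+B(1): 11 → L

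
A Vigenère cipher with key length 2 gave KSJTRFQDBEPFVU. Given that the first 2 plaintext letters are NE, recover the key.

Subtract each crib letter from the matching ciphertext letter (mod 26):
K(10)−N(13)=-3≡23 → X
S(18)−E(4)=14 → O

XO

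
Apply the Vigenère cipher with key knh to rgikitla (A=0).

btpuvavn

Repeat the key across the message: knhknhkn
r(17)+k(10): 27≡1 → b
g(6)+n(13): 19 → t
i(8)+h(7): 15 → p
k(10)+k(10): 20 → u
i(8)+n(13): 21 → v
t(19)+h(7): 26≡0 → a
l(11)+k(10): 21 → v
a(0)+n(13): 13 → n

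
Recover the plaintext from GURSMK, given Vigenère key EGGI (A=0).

COLKIE

Repeat the key across the ciphertext: EGGIEG
G(6)−E(4): 2 → C
U(20)−G(6): 14 → O
R(17)−G(6): 11 → L
S(18)−I(8): 10 → K
M(12)−E(4): 8 → I
K(10)−G(6): 4 → E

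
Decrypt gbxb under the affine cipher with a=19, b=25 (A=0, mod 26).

zwew

The inverse of 19 mod 26 is 11, since 19·11=209≡1. Apply D(y)=11·(y−25) mod 26:
g(6): 11·(6−25)=-209≡25 → z
b(1): 11·(1−25)=-264≡22 → w
x(23): 11·(23−25)=-22≡4 → e
b(1): 11·(1−25)=-264≡22 → w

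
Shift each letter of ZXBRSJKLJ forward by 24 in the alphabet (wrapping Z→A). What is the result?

Z(25): 25+24=49≡23 → X
X(23): 23+24=47≡21 → V
B(1): 1+24=25 → Z
R(17): 17+24=41≡15 → P
S(18): 18+24=42≡16 → Q
J(9): 9+24=33≡7 → H
K(10): 10+24=34≡8 → I
L(11): 11+24=35≡9 → J
J(9): 9+24=33≡7 → H

XVZPQHIJH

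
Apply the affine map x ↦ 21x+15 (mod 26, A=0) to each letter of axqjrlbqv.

a(0): 21·0+15=15 → p
x(23): 21·23+15=498≡4 → e
q(16): 21·16+15=351≡13 → n
j(9): 21·9+15=204≡22 → w
r(17): 21·17+15=372≡8 → i
l(11): 21·11+15=246≡12 → m
b(1): 21·1+15=36≡10 → k
q(16): 21·16+15=351≡13 → n
v(21): 21·21+15=456≡14 → o

penwimkno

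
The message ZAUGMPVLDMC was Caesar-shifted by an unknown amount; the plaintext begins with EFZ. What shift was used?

From the crib: Z(25)−E(4)=21, so the shift is 21.

21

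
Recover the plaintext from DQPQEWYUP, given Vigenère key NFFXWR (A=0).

QLKTIFLPK

Repeat the key across the ciphertext: NFFXWRNFF
D(3)−N(13): -10≡16 → Q
Q(16)−F(5): 11 → L
P(15)−F(5): 10 → K
Q(16)−X(23): -7≡19 → T
E(4)−W(22): -18≡8 → I
W(22)−R(17): 5 → F
Y(24)−N(13): 11 → L
U(20)−F(5): 15 → P
P(15)−F(5): 10 → K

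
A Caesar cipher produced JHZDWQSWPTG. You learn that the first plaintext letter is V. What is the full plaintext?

From the crib: J(9)−V(21)=-12≡14, so the shift is 14.
Subtract 14 from each ciphertext letter:
J(9): 9−14=-5≡21 → V
H(7): 7−14=-7≡19 → T
Z(25): 25−14=11 → L
D(3): 3−14=-11≡15 → P
W(22): 22−14=8 → I
Q(16): 16−14=2 → C
S(18): 18−14=4 → E
W(22): 22−14=8 → I
P(15): 15−14=1 → B
T(19): 19−14=5 → F
G(6): 6−14=-8≡18 → S

VTLPICEIBFS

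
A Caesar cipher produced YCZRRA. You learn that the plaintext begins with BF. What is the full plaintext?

BFCUUD

From the crib: Y(24)−B(1)=23, so the shift is 23.
Subtract 23 from each ciphertext letter:
Y(24): 24−23=1 → B
C(2): 2−23=-21≡5 → F
Z(25): 25−23=2 → C
R(17): 17−23=-6≡20 → U
R(17): 17−23=-6≡20 → U
A(0): 0−23=-23≡3 → D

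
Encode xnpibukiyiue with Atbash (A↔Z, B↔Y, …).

x(23) → c(2)
n(13) → m(12)
p(15) → k(10)
i(8) → r(17)
b(1) → y(24)
u(20) → f(5)
k(10) → p(15)
i(8) → r(17)
y(24) → b(1)
i(8) → r(17)
u(20) → f(5)
e(4) → v(21)

cmkryfprbrfv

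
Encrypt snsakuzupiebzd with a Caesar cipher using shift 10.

s(18): 18+10=28≡2 → c
n(13): 13+10=23 → x
s(18): 18+10=28≡2 → c
a(0): 0+10=10 → k
k(10): 10+10=20 → u
u(20): 20+10=30≡4 → e
z(25): 25+10=35≡9 → j
u(20): 20+10=30≡4 → e
p(15): 15+10=25 → z
i(8): 8+10=18 → s
e(4): 4+10=14 → o
b(1): 1+10=11 → l
z(25): 25+10=35≡9 → j
d(3): 3+10=13 → n

cxckuejezsoljn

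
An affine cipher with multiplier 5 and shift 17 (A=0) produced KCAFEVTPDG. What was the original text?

JXHINGQKSD

The inverse of 5 mod 26 is 21, since 5·21=105≡1. Apply D(y)=21·(y−17) mod 26:
K(10): 21·(10−17)=-147≡9 → J
C(2): 21·(2−17)=-315≡23 → X
A(0): 21·(0−17)=-357≡7 → H
F(5): 21·(5−17)=-252≡8 → I
E(4): 21·(4−17)=-273≡13 → N
V(21): 21·(21−17)=84≡6 → G
T(19): 21·(19−17)=42≡16 → Q
P(15): 21·(15−17)=-42≡10 → K
D(3): 21·(3−17)=-294≡18 → S
G(6): 21·(6−17)=-231≡3 → D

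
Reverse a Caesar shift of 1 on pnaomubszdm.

omznltarycl

p(15): 15−1=14 → o
n(13): 13−1=12 → m
a(0): 0−1=-1≡25 → z
o(14): 14−1=13 → n
m(12): 12−1=11 → l
u(20): 20−1=19 → t
b(1): 1−1=0 → a
s(18): 18−1=17 → r
z(25): 25−1=24 → y
d(3): 3−1=2 → c
m(12): 12−1=11 → l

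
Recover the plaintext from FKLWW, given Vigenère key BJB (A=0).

Repeat the key across the ciphertext: BJBBJ
F(5)−B(1): 4 → E
K(10)−J(9): 1 → B
L(11)−B(1): 10 → K
W(22)−B(1): 21 → V
W(22)−J(9): 13 → N

EBKVN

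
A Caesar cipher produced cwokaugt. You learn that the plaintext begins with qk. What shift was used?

12

From the crib: c(2)−q(16)=-14≡12, so the shift is 12.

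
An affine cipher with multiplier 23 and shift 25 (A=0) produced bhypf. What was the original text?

The inverse of 23 mod 26 is 17, since 23·17=391≡1. Apply D(y)=17·(y−25) mod 26:
b(1): 17·(1−25)=-408≡8 → i
h(7): 17·(7−25)=-306≡6 → g
y(24): 17·(24−25)=-17≡9 → j
p(15): 17·(15−25)=-170≡12 → m
f(5): 17·(5−25)=-340≡24 → y

igjmy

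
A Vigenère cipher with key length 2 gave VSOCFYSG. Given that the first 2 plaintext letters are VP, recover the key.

AD

Subtract each crib letter from the matching ciphertext letter (mod 26):
V(21)−V(21)=0 → A
S(18)−P(15)=3 → D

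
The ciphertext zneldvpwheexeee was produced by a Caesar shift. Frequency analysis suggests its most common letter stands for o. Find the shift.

The most frequent ciphertext letter is e (appears 6 times).
e is position 4; o is position 14.
Shift = -10≡16.

16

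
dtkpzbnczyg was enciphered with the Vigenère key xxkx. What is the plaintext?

Repeat the key across the ciphertext: xxkxxxkxxxk
d(3)−x(23): -20≡6 → g
t(19)−x(23): -4≡22 → w
k(10)−k(10): 0 → a
p(15)−x(23): -8≡18 → s
z(25)−x(23): 2 → c
b(1)−x(23): -22≡4 → e
n(13)−k(10): 3 → d
c(2)−x(23): -21≡5 → f
z(25)−x(23): 2 → c
y(24)−x(23): 1 → b
g(6)−k(10): -4≡22 → w

gwascedfcbw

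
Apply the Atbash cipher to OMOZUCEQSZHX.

O(14) → L(11)
M(12) → N(13)
O(14) → L(11)
Z(25) → A(0)
U(20) → F(5)
C(2) → X(23)
E(4) → V(21)
Q(16) → J(9)
S(18) → H(7)
Z(25) → A(0)
H(7) → S(18)
X(23) → C(2)

LNLAFXVJHASC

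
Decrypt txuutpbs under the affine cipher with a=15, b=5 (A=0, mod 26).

uwbbusyn

The inverse of 15 mod 26 is 7, since 15·7=105≡1. Apply D(y)=7·(y−5) mod 26:
t(19): 7·(19−5)=98≡20 → u
x(23): 7·(23−5)=126≡22 → w
u(20): 7·(20−5)=105≡1 → b
u(20): 7·(20−5)=105≡1 → b
t(19): 7·(19−5)=98≡20 → u
p(15): 7·(15−5)=70≡18 → s
b(1): 7·(1−5)=-28≡24 → y
s(18): 7·(18−5)=91≡13 → n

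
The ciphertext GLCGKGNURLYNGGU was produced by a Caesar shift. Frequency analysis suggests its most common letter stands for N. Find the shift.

The most frequent ciphertext letter is G (appears 5 times).
G is position 6; N is position 13.
Shift = -7≡19.

19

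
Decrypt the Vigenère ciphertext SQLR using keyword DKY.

PGNO

Repeat the key across the ciphertext: DKYD
S(18)−D(3): 15 → P
Q(16)−K(10): 6 → G
L(11)−Y(24): -13≡13 → N
R(17)−D(3): 14 → O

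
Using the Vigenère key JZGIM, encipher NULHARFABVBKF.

Repeat the key across the message: JZGIMJZGIMJZG
N(13)+J(9): 22 → W
U(20)+Z(25): 45≡19 → T
L(11)+G(6): 17 → R
H(7)+I(8): 15 → P
A(0)+M(12): 12 → M
R(17)+J(9): 26≡0 → A
F(5)+Z(25): 30≡4 → E
A(0)+G(6): 6 → G
B(1)+I(8): 9 → J
V(21)+M(12): 33≡7 → H
B(1)+J(9): 10 → K
K(10)+Z(25): 35≡9 → J
F(5)+G(6): 11 → L

WTRPMAEGJHKJL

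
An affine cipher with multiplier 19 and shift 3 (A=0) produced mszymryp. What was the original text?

vjixvyxc

The inverse of 19 mod 26 is 11, since 19·11=209≡1. Apply D(y)=11·(y−3) mod 26:
m(12): 11·(12−3)=99≡21 → v
s(18): 11·(18−3)=165≡9 → j
z(25): 11·(25−3)=242≡8 → i
y(24): 11·(24−3)=231≡23 → x
m(12): 11·(12−3)=99≡21 → v
r(17): 11·(17−3)=154≡24 → y
y(24): 11·(24−3)=231≡23 → x
p(15): 11·(15−3)=132≡2 → c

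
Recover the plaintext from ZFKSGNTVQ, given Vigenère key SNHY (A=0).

Repeat the key across the ciphertext: SNHYSNHYS
Z(25)−S(18): 7 → H
F(5)−N(13): -8≡18 → S
K(10)−H(7): 3 → D
S(18)−Y(24): -6≡20 → U
G(6)−S(18): -12≡14 → O
N(13)−N(13): 0 → A
T(19)−H(7): 12 → M
V(21)−Y(24): -3≡23 → X
Q(16)−S(18): -2≡24 → Y

HSDUOAMXY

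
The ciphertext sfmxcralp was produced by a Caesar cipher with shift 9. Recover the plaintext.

s(18): 18−9=9 → j
f(5): 5−9=-4≡22 → w
m(12): 12−9=3 → d
x(23): 23−9=14 → o
c(2): 2−9=-7≡19 → t
r(17): 17−9=8 → i
a(0): 0−9=-9≡17 → r
l(11): 11−9=2 → c
p(15): 15−9=6 → g

jwdotircg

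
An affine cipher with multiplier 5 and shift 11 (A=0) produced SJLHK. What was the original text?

RKAUF

The inverse of 5 mod 26 is 21, since 5·21=105≡1. Apply D(y)=21·(y−11) mod 26:
S(18): 21·(18−11)=147≡17 → R
J(9): 21·(9−11)=-42≡10 → K
L(11): 21·(11−11)=0 → A
H(7): 21·(7−11)=-84≡20 → U
K(10): 21·(10−11)=-21≡5 → F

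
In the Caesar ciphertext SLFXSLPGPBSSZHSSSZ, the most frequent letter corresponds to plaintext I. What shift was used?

The most frequent ciphertext letter is S (appears 7 times).
S is position 18; I is position 8.
Shift = 10.

10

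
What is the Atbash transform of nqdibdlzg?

n(13) → m(12)
q(16) → j(9)
d(3) → w(22)
i(8) → r(17)
b(1) → y(24)
d(3) → w(22)
l(11) → o(14)
z(25) → a(0)
g(6) → t(19)

mjwrywoat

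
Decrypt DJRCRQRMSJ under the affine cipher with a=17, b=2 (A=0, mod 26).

XFHAHKHWEF

The inverse of 17 mod 26 is 23, since 17·23=391≡1. Apply D(y)=23·(y−2) mod 26:
D(3): 23·(3−2)=23 → X
J(9): 23·(9−2)=161≡5 → F
R(17): 23·(17−2)=345≡7 → H
C(2): 23·(2−2)=0 → A
R(17): 23·(17−2)=345≡7 → H
Q(16): 23·(16−2)=322≡10 → K
R(17): 23·(17−2)=345≡7 → H
M(12): 23·(12−2)=230≡22 → W
S(18): 23·(18−2)=368≡4 → E
J(9): 23·(9−2)=161≡5 → F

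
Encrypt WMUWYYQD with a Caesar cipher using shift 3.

W(22): 22+3=25 → Z
M(12): 12+3=15 → P
U(20): 20+3=23 → X
W(22): 22+3=25 → Z
Y(24): 24+3=27≡1 → B
Y(24): 24+3=27≡1 → B
Q(16): 16+3=19 → T
D(3): 3+3=6 → G

ZPXZBBTG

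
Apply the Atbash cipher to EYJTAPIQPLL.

E(4) → V(21)
Y(24) → B(1)
J(9) → Q(16)
T(19) → G(6)
A(0) → Z(25)
P(15) → K(10)
I(8) → R(17)
Q(16) → J(9)
P(15) → K(10)
L(11) → O(14)
L(11) → O(14)

VBQGZKRJKOO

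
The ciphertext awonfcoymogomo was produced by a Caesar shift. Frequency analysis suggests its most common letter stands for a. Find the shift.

The most frequent ciphertext letter is o (appears 5 times).
o is position 14; a is position 0.
Shift = 14.

14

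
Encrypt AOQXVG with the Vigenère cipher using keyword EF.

Repeat the key across the message: EFEFEF
A(0)+E(4): 4 → E
O(14)+F(5): 19 → T
Q(16)+E(4): 20 → U
X(23)+F(5): 28≡2 → C
V(21)+E(4): 25 → Z
G(6)+F(5): 11 → L

ETUCZL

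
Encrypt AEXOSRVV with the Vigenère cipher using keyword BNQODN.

BRNCVEWI

Repeat the key across the message: BNQODNBN
A(0)+B(1): 1 → B
E(4)+N(13): 17 → R
X(23)+Q(16): 39≡13 → N
O(14)+O(14): 28≡2 → C
S(18)+D(3): 21 → V
R(17)+N(13): 30≡4 → E
V(21)+B(1): 22 → W
V(21)+N(13): 34≡8 → I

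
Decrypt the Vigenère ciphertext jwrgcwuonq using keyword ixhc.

bzkeuznmft

Repeat the key across the ciphertext: ixhcixhcix
j(9)−i(8): 1 → b
w(22)−x(23): -1≡25 → z
r(17)−h(7): 10 → k
g(6)−c(2): 4 → e
c(2)−i(8): -6≡20 → u
w(22)−x(23): -1≡25 → z
u(20)−h(7): 13 → n
o(14)−c(2): 12 → m
n(13)−i(8): 5 → f
q(16)−x(23): -7≡19 → t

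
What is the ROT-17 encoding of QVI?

Q(16): 16+17=33≡7 → H
V(21): 21+17=38≡12 → M
I(8): 8+17=25 → Z

HMZ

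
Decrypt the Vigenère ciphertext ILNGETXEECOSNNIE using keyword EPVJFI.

Repeat the key across the ciphertext: EPVJFIEPVJFIEPVJ
I(8)−E(4): 4 → E
L(11)−P(15): -4≡22 → W
N(13)−V(21): -8≡18 → S
G(6)−J(9): -3≡23 → X
E(4)−F(5): -1≡25 → Z
T(19)−I(8): 11 → L
X(23)−E(4): 19 → T
E(4)−P(15): -11≡15 → P
E(4)−V(21): -17≡9 → J
C(2)−J(9): -7≡19 → T
O(14)−F(5): 9 → J
S(18)−I(8): 10 → K
N(13)−E(4): 9 → J
N(13)−P(15): -2≡24 → Y
I(8)−V(21): -13≡13 → N
E(4)−J(9): -5≡21 → V

EWSXZLTPJTJKJYNV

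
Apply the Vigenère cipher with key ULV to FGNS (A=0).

ZRIM

Repeat the key across the message: ULVU
F(5)+U(20): 25 → Z
G(6)+L(11): 17 → R
N(13)+V(21): 34≡8 → I
S(18)+U(20): 38≡12 → M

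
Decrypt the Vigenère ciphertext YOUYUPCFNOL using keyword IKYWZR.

Repeat the key across the ciphertext: IKYWZRIKYWZ
Y(24)−I(8): 16 → Q
O(14)−K(10): 4 → E
U(20)−Y(24): -4≡22 → W
Y(24)−W(22): 2 → C
U(20)−Z(25): -5≡21 → V
P(15)−R(17): -2≡24 → Y
C(2)−I(8): -6≡20 → U
F(5)−K(10): -5≡21 → V
N(13)−Y(24): -11≡15 → P
O(14)−W(22): -8≡18 → S
L(11)−Z(25): -14≡12 → M

QEWCVYUVPSM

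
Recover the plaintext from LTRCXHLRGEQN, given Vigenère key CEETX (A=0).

Repeat the key across the ciphertext: CEETXCEETXCE
L(11)−C(2): 9 → J
T(19)−E(4): 15 → P
R(17)−E(4): 13 → N
C(2)−T(19): -17≡9 → J
X(23)−X(23): 0 → A
H(7)−C(2): 5 → F
L(11)−E(4): 7 → H
R(17)−E(4): 13 → N
G(6)−T(19): -13≡13 → N
E(4)−X(23): -19≡7 → H
Q(16)−C(2): 14 → O
N(13)−E(4): 9 → J

JPNJAFHNNHOJ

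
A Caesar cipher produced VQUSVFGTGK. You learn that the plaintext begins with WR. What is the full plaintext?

WRVTWGHUHL

From the crib: V(21)−W(22)=-1≡25, so the shift is 25.
Subtract 25 from each ciphertext letter:
V(21): 21−25=-4≡22 → W
Q(16): 16−25=-9≡17 → R
U(20): 20−25=-5≡21 → V
S(18): 18−25=-7≡19 → T
V(21): 21−25=-4≡22 → W
F(5): 5−25=-20≡6 → G
G(6): 6−25=-19≡7 → H
T(19): 19−25=-6≡20 → U
G(6): 6−25=-19≡7 → H
K(10): 10−25=-15≡11 → L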